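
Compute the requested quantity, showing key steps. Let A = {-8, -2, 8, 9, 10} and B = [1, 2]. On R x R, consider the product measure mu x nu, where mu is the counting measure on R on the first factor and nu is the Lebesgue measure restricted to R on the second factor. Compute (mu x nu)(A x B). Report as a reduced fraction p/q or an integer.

For a measurable rectangle A x B, the product measure satisfies
  (mu x nu)(A x B) = mu(A) * nu(B).
  mu(A) = 5.
  nu(B) = 1.
  (mu x nu)(A x B) = 5 * 1 = 5.

5


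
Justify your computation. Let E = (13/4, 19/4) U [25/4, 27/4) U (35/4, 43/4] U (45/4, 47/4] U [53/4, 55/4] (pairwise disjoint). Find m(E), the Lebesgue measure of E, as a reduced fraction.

For pairwise disjoint intervals, m(union_i I_i) = sum_i m(I_i),
and m is invariant under swapping open/closed endpoints (single points have measure 0).
So m(E) = sum_i (b_i - a_i).
  I_1 has length 19/4 - 13/4 = 3/2.
  I_2 has length 27/4 - 25/4 = 1/2.
  I_3 has length 43/4 - 35/4 = 2.
  I_4 has length 47/4 - 45/4 = 1/2.
  I_5 has length 55/4 - 53/4 = 1/2.
Summing:
  m(E) = 3/2 + 1/2 + 2 + 1/2 + 1/2 = 5.

5


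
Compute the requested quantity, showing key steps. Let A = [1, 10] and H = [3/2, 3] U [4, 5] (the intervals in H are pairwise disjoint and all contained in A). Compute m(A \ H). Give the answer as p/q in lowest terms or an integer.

The ambient interval has length m(A) = 10 - 1 = 9.
Since the holes are disjoint and sit inside A, by finite additivity
  m(H) = sum_i (b_i - a_i), and m(A \ H) = m(A) - m(H).
Computing the hole measures:
  m(H_1) = 3 - 3/2 = 3/2.
  m(H_2) = 5 - 4 = 1.
Summed: m(H) = 3/2 + 1 = 5/2.
So m(A \ H) = 9 - 5/2 = 13/2.

13/2


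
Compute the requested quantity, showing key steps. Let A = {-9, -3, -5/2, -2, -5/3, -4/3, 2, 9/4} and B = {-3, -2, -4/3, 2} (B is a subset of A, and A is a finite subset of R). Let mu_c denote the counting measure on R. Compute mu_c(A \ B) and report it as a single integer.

Counting measure assigns mu_c(E) = |E| (number of elements) when E is finite. For B subset A, A \ B is the set of elements of A not in B, so |A \ B| = |A| - |B|.
|A| = 8, |B| = 4, so mu_c(A \ B) = 8 - 4 = 4.

4


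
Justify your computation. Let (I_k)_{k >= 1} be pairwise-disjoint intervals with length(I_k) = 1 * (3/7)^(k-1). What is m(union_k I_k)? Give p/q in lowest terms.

By countable additivity of the Lebesgue measure on pairwise disjoint measurable sets,
  m(union_{k >= 1} I_k) = sum_{k >= 1} m(I_k) = sum_{k >= 1} a * r^(k-1),
  with a = 1 and r = 3/7.
Since 0 < r = 3/7 < 1, the geometric series converges:
  sum_{k >= 1} a * r^(k-1) = a / (1 - r).
  = 1 / (1 - 3/7)
  = 1 / (4/7)
  = 7/4.

7/4


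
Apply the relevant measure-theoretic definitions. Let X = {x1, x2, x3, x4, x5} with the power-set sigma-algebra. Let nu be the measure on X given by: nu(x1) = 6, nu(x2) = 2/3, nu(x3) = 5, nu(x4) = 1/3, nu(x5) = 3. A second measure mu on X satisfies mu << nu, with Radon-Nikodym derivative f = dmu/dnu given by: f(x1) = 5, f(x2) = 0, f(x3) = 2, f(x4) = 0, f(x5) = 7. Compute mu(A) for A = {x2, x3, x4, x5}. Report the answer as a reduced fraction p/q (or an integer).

By the defining property of the Radon-Nikodym derivative, for every measurable set A,
  mu(A) = integral_A f dnu.
Since nu is a discrete measure concentrated on the atoms of X, the integral over A reduces to the sum
  mu(A) = sum_{x in A} f(x) * nu({x}).
Computing each term:
  x2: f(x2) * nu(x2) = 0 * 2/3 = 0.
  x3: f(x3) * nu(x3) = 2 * 5 = 10.
  x4: f(x4) * nu(x4) = 0 * 1/3 = 0.
  x5: f(x5) * nu(x5) = 7 * 3 = 21.
Summing: mu(A) = 0 + 10 + 0 + 21 = 31.

31


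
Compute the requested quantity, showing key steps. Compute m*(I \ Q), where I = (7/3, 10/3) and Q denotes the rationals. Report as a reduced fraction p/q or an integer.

The interval I = (7/3, 10/3) has m(I) = 10/3 - 7/3 = 1 (endpoints are measure-zero, so open/closed/half-open agree). Write I = (I cap Q) u (I \ Q). The rationals in I are countable, so m*(I cap Q) = 0 (cover each rational by intervals whose total length is arbitrarily small). By countable subadditivity m*(I) <= m*(I cap Q) + m*(I \ Q), hence m*(I \ Q) >= m(I) = 1. The reverse inequality m*(I \ Q) <= m*(I) = 1 is trivial since (I \ Q) is a subset of I. Therefore m*(I \ Q) = 1.

1


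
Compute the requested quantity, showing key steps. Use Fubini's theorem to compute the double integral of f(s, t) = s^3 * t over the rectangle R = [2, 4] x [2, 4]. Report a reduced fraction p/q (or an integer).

f(s, t) is a tensor product of a function of s and a function of t, and both factors are bounded continuous (hence Lebesgue integrable) on the rectangle, so Fubini's theorem applies:
  integral_R f d(m x m) = (integral_a1^b1 s^3 ds) * (integral_a2^b2 t dt).
Inner integral in s: integral_{2}^{4} s^3 ds = (4^4 - 2^4)/4
  = 60.
Inner integral in t: integral_{2}^{4} t dt = (4^2 - 2^2)/2
  = 6.
Product: (60) * (6) = 360.

360


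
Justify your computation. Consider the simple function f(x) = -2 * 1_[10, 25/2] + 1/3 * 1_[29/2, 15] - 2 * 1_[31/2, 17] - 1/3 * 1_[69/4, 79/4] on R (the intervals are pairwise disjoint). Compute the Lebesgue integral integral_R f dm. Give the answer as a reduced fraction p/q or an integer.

For a simple function f = sum_i c_i * 1_{A_i} with disjoint A_i,
  integral f dm = sum_i c_i * m(A_i).
Lengths of the A_i:
  m(A_1) = 25/2 - 10 = 5/2.
  m(A_2) = 15 - 29/2 = 1/2.
  m(A_3) = 17 - 31/2 = 3/2.
  m(A_4) = 79/4 - 69/4 = 5/2.
Contributions c_i * m(A_i):
  (-2) * (5/2) = -5.
  (1/3) * (1/2) = 1/6.
  (-2) * (3/2) = -3.
  (-1/3) * (5/2) = -5/6.
Total: -5 + 1/6 - 3 - 5/6 = -26/3.

-26/3


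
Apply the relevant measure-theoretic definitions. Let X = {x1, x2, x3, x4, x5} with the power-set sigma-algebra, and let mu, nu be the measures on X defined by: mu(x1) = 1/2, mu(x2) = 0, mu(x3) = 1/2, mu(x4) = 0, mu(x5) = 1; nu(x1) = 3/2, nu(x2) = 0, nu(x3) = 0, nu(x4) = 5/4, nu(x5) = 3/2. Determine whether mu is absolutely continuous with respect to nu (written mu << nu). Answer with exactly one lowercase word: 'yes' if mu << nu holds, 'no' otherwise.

mu << nu means: every nu-null measurable set is also mu-null; equivalently, for every atom x, if nu({x}) = 0 then mu({x}) = 0.
Checking each atom:
  x1: nu = 3/2 > 0 -> no constraint.
  x2: nu = 0, mu = 0 -> consistent with mu << nu.
  x3: nu = 0, mu = 1/2 > 0 -> violates mu << nu.
  x4: nu = 5/4 > 0 -> no constraint.
  x5: nu = 3/2 > 0 -> no constraint.
The atom(s) x3 violate the condition (nu = 0 but mu > 0). Therefore mu is NOT absolutely continuous w.r.t. nu.

no


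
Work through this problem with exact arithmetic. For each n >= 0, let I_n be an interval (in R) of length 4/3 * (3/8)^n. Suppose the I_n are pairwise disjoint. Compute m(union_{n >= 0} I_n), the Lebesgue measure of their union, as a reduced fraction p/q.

By countable additivity of the Lebesgue measure on pairwise disjoint measurable sets,
  m(union_{n >= 0} I_n) = sum_{n >= 0} m(I_n) = sum_{n >= 0} a * r^n,
  with a = 4/3 and r = 3/8.
Since 0 < r = 3/8 < 1, the geometric series converges:
  sum_{n >= 0} a * r^n = a / (1 - r).
  = 4/3 / (1 - 3/8)
  = 4/3 / (5/8)
  = 32/15.

32/15


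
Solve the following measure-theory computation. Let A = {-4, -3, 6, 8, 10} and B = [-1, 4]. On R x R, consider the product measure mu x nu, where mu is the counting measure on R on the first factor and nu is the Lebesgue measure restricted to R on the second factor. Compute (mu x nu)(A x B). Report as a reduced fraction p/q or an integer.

For a measurable rectangle A x B, the product measure satisfies
  (mu x nu)(A x B) = mu(A) * nu(B).
  mu(A) = 5.
  nu(B) = 5.
  (mu x nu)(A x B) = 5 * 5 = 25.

25


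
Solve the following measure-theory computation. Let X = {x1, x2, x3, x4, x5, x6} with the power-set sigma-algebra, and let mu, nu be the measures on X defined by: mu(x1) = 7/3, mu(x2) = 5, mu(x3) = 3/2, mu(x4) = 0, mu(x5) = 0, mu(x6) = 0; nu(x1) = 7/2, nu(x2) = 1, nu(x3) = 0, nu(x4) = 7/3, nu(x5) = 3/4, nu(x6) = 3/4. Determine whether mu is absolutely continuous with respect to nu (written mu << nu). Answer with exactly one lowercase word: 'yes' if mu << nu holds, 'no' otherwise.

mu << nu means: every nu-null measurable set is also mu-null; equivalently, for every atom x, if nu({x}) = 0 then mu({x}) = 0.
Checking each atom:
  x1: nu = 7/2 > 0 -> no constraint.
  x2: nu = 1 > 0 -> no constraint.
  x3: nu = 0, mu = 3/2 > 0 -> violates mu << nu.
  x4: nu = 7/3 > 0 -> no constraint.
  x5: nu = 3/4 > 0 -> no constraint.
  x6: nu = 3/4 > 0 -> no constraint.
The atom(s) x3 violate the condition (nu = 0 but mu > 0). Therefore mu is NOT absolutely continuous w.r.t. nu.

no


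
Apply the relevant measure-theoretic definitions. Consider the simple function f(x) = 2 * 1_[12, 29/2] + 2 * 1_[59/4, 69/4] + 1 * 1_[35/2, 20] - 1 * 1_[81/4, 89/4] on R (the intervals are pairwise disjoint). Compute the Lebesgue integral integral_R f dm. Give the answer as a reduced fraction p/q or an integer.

For a simple function f = sum_i c_i * 1_{A_i} with disjoint A_i,
  integral f dm = sum_i c_i * m(A_i).
Lengths of the A_i:
  m(A_1) = 29/2 - 12 = 5/2.
  m(A_2) = 69/4 - 59/4 = 5/2.
  m(A_3) = 20 - 35/2 = 5/2.
  m(A_4) = 89/4 - 81/4 = 2.
Contributions c_i * m(A_i):
  (2) * (5/2) = 5.
  (2) * (5/2) = 5.
  (1) * (5/2) = 5/2.
  (-1) * (2) = -2.
Total: 5 + 5 + 5/2 - 2 = 21/2.

21/2


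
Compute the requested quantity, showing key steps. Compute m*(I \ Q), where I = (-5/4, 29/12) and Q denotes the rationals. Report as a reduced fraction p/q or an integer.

The interval I = (-5/4, 29/12) has m(I) = 29/12 - (-5/4) = 11/3 (endpoints are measure-zero, so open/closed/half-open agree). Write I = (I cap Q) u (I \ Q). The rationals in I are countable, so m*(I cap Q) = 0 (cover each rational by intervals whose total length is arbitrarily small). By countable subadditivity m*(I) <= m*(I cap Q) + m*(I \ Q), hence m*(I \ Q) >= m(I) = 11/3. The reverse inequality m*(I \ Q) <= m*(I) = 11/3 is trivial since (I \ Q) is a subset of I. Therefore m*(I \ Q) = 11/3.

11/3


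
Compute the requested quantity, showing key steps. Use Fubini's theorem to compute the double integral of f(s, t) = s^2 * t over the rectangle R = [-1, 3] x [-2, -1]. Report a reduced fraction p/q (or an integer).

f(s, t) is a tensor product of a function of s and a function of t, and both factors are bounded continuous (hence Lebesgue integrable) on the rectangle, so Fubini's theorem applies:
  integral_R f d(m x m) = (integral_a1^b1 s^2 ds) * (integral_a2^b2 t dt).
Inner integral in s: integral_{-1}^{3} s^2 ds = (3^3 - (-1)^3)/3
  = 28/3.
Inner integral in t: integral_{-2}^{-1} t dt = ((-1)^2 - (-2)^2)/2
  = -3/2.
Product: (28/3) * (-3/2) = -14.

-14


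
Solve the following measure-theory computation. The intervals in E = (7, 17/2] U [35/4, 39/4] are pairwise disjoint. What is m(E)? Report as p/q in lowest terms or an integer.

For pairwise disjoint intervals, m(union_i I_i) = sum_i m(I_i),
and m is invariant under swapping open/closed endpoints (single points have measure 0).
So m(E) = sum_i (b_i - a_i).
  I_1 has length 17/2 - 7 = 3/2.
  I_2 has length 39/4 - 35/4 = 1.
Summing:
  m(E) = 3/2 + 1 = 5/2.

5/2


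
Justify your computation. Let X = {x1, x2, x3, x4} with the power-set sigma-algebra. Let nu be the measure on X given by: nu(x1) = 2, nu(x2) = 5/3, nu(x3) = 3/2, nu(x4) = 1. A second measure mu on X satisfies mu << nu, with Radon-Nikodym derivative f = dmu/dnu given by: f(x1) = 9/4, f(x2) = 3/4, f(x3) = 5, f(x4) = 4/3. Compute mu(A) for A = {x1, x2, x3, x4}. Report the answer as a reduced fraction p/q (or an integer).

By the defining property of the Radon-Nikodym derivative, for every measurable set A,
  mu(A) = integral_A f dnu.
Since nu is a discrete measure concentrated on the atoms of X, the integral over A reduces to the sum
  mu(A) = sum_{x in A} f(x) * nu({x}).
Computing each term:
  x1: f(x1) * nu(x1) = 9/4 * 2 = 9/2.
  x2: f(x2) * nu(x2) = 3/4 * 5/3 = 5/4.
  x3: f(x3) * nu(x3) = 5 * 3/2 = 15/2.
  x4: f(x4) * nu(x4) = 4/3 * 1 = 4/3.
Summing: mu(A) = 9/2 + 5/4 + 15/2 + 4/3 = 175/12.

175/12


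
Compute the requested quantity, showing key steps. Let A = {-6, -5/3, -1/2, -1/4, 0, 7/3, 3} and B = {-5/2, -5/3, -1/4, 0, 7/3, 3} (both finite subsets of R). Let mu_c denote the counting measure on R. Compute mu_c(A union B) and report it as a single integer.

Counting measure on a finite set equals cardinality. By inclusion-exclusion, |A union B| = |A| + |B| - |A cap B|.
|A| = 7, |B| = 6, |A cap B| = 5.
So mu_c(A union B) = 7 + 6 - 5 = 8.

8


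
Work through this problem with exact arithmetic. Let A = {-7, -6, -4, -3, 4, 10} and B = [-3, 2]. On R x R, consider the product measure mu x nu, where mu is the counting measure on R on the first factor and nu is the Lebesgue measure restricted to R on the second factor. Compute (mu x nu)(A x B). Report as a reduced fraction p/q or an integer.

For a measurable rectangle A x B, the product measure satisfies
  (mu x nu)(A x B) = mu(A) * nu(B).
  mu(A) = 6.
  nu(B) = 5.
  (mu x nu)(A x B) = 6 * 5 = 30.

30


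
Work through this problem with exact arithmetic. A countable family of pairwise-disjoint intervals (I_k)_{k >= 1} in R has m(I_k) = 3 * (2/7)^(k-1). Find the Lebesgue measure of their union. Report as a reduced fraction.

By countable additivity of the Lebesgue measure on pairwise disjoint measurable sets,
  m(union_{k >= 1} I_k) = sum_{k >= 1} m(I_k) = sum_{k >= 1} a * r^(k-1),
  with a = 3 and r = 2/7.
Since 0 < r = 2/7 < 1, the geometric series converges:
  sum_{k >= 1} a * r^(k-1) = a / (1 - r).
  = 3 / (1 - 2/7)
  = 3 / (5/7)
  = 21/5.

21/5


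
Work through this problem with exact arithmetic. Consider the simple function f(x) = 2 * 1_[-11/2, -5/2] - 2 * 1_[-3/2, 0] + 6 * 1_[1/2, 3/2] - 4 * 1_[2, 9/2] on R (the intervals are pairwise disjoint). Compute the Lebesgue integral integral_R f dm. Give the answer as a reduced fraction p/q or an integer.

For a simple function f = sum_i c_i * 1_{A_i} with disjoint A_i,
  integral f dm = sum_i c_i * m(A_i).
Lengths of the A_i:
  m(A_1) = -5/2 - (-11/2) = 3.
  m(A_2) = 0 - (-3/2) = 3/2.
  m(A_3) = 3/2 - 1/2 = 1.
  m(A_4) = 9/2 - 2 = 5/2.
Contributions c_i * m(A_i):
  (2) * (3) = 6.
  (-2) * (3/2) = -3.
  (6) * (1) = 6.
  (-4) * (5/2) = -10.
Total: 6 - 3 + 6 - 10 = -1.

-1


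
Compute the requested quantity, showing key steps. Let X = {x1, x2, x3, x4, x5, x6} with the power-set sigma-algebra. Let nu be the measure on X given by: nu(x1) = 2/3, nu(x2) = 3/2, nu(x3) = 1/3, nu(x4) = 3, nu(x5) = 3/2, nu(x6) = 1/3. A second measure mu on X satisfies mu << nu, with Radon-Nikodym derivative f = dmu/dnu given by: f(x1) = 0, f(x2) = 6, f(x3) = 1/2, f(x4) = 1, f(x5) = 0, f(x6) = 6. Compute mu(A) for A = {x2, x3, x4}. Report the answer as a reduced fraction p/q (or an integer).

By the defining property of the Radon-Nikodym derivative, for every measurable set A,
  mu(A) = integral_A f dnu.
Since nu is a discrete measure concentrated on the atoms of X, the integral over A reduces to the sum
  mu(A) = sum_{x in A} f(x) * nu({x}).
Computing each term:
  x2: f(x2) * nu(x2) = 6 * 3/2 = 9.
  x3: f(x3) * nu(x3) = 1/2 * 1/3 = 1/6.
  x4: f(x4) * nu(x4) = 1 * 3 = 3.
Summing: mu(A) = 9 + 1/6 + 3 = 73/6.

73/6


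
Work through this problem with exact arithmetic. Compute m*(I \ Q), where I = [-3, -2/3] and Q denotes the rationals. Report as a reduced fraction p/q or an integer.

The interval I = [-3, -2/3] has m(I) = -2/3 - (-3) = 7/3 (endpoints are measure-zero, so open/closed/half-open agree). Write I = (I cap Q) u (I \ Q). The rationals in I are countable, so m*(I cap Q) = 0 (cover each rational by intervals whose total length is arbitrarily small). By countable subadditivity m*(I) <= m*(I cap Q) + m*(I \ Q), hence m*(I \ Q) >= m(I) = 7/3. The reverse inequality m*(I \ Q) <= m*(I) = 7/3 is trivial since (I \ Q) is a subset of I. Therefore m*(I \ Q) = 7/3.

7/3


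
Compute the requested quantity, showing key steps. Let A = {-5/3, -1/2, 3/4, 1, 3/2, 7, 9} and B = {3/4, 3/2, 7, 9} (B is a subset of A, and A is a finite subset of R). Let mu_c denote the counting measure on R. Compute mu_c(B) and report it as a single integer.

Counting measure assigns mu_c(E) = |E| (number of elements) when E is finite.
B has 4 element(s), so mu_c(B) = 4.

4


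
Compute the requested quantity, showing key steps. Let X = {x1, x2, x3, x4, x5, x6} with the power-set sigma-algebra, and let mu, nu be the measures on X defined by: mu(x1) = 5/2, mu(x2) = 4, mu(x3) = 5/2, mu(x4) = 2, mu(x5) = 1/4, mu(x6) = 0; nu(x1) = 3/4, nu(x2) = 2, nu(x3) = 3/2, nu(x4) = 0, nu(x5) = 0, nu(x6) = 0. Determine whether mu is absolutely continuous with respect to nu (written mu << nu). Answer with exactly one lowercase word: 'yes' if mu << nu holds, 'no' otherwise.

mu << nu means: every nu-null measurable set is also mu-null; equivalently, for every atom x, if nu({x}) = 0 then mu({x}) = 0.
Checking each atom:
  x1: nu = 3/4 > 0 -> no constraint.
  x2: nu = 2 > 0 -> no constraint.
  x3: nu = 3/2 > 0 -> no constraint.
  x4: nu = 0, mu = 2 > 0 -> violates mu << nu.
  x5: nu = 0, mu = 1/4 > 0 -> violates mu << nu.
  x6: nu = 0, mu = 0 -> consistent with mu << nu.
The atom(s) x4, x5 violate the condition (nu = 0 but mu > 0). Therefore mu is NOT absolutely continuous w.r.t. nu.

no


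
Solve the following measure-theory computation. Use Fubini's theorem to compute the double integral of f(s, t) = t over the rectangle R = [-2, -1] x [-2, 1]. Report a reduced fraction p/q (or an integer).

f(s, t) is a tensor product of a function of s and a function of t, and both factors are bounded continuous (hence Lebesgue integrable) on the rectangle, so Fubini's theorem applies:
  integral_R f d(m x m) = (integral_a1^b1 1 ds) * (integral_a2^b2 t dt).
Inner integral in s: integral_{-2}^{-1} 1 ds = ((-1)^1 - (-2)^1)/1
  = 1.
Inner integral in t: integral_{-2}^{1} t dt = (1^2 - (-2)^2)/2
  = -3/2.
Product: (1) * (-3/2) = -3/2.

-3/2


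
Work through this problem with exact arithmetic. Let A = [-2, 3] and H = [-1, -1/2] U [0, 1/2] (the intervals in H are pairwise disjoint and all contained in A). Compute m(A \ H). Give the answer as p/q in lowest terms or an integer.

The ambient interval has length m(A) = 3 - (-2) = 5.
Since the holes are disjoint and sit inside A, by finite additivity
  m(H) = sum_i (b_i - a_i), and m(A \ H) = m(A) - m(H).
Computing the hole measures:
  m(H_1) = -1/2 - (-1) = 1/2.
  m(H_2) = 1/2 - 0 = 1/2.
Summed: m(H) = 1/2 + 1/2 = 1.
So m(A \ H) = 5 - 1 = 4.

4


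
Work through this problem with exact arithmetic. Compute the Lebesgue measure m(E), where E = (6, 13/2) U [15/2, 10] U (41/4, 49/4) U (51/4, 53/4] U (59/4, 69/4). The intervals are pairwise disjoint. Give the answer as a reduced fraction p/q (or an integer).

For pairwise disjoint intervals, m(union_i I_i) = sum_i m(I_i),
and m is invariant under swapping open/closed endpoints (single points have measure 0).
So m(E) = sum_i (b_i - a_i).
  I_1 has length 13/2 - 6 = 1/2.
  I_2 has length 10 - 15/2 = 5/2.
  I_3 has length 49/4 - 41/4 = 2.
  I_4 has length 53/4 - 51/4 = 1/2.
  I_5 has length 69/4 - 59/4 = 5/2.
Summing:
  m(E) = 1/2 + 5/2 + 2 + 1/2 + 5/2 = 8.

8


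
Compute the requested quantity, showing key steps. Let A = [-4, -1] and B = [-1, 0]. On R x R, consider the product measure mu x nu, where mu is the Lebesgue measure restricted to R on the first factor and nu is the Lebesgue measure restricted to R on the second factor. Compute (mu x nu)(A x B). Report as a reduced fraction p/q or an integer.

For a measurable rectangle A x B, the product measure satisfies
  (mu x nu)(A x B) = mu(A) * nu(B).
  mu(A) = 3.
  nu(B) = 1.
  (mu x nu)(A x B) = 3 * 1 = 3.

3


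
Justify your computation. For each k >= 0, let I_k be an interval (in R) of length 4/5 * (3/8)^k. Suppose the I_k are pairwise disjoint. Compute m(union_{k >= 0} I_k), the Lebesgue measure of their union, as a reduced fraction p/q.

By countable additivity of the Lebesgue measure on pairwise disjoint measurable sets,
  m(union_{k >= 0} I_k) = sum_{k >= 0} m(I_k) = sum_{k >= 0} a * r^k,
  with a = 4/5 and r = 3/8.
Since 0 < r = 3/8 < 1, the geometric series converges:
  sum_{k >= 0} a * r^k = a / (1 - r).
  = 4/5 / (1 - 3/8)
  = 4/5 / (5/8)
  = 32/25.

32/25


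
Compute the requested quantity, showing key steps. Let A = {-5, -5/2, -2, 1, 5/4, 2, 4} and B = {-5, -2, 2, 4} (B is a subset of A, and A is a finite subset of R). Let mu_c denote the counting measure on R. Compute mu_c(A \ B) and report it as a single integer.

Counting measure assigns mu_c(E) = |E| (number of elements) when E is finite. For B subset A, A \ B is the set of elements of A not in B, so |A \ B| = |A| - |B|.
|A| = 7, |B| = 4, so mu_c(A \ B) = 7 - 4 = 3.

3


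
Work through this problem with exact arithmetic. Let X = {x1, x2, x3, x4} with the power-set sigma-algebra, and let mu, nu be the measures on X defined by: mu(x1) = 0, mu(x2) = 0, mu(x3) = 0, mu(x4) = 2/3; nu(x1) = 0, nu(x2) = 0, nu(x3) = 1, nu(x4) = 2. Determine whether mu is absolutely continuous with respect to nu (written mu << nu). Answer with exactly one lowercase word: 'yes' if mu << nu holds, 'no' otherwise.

mu << nu means: every nu-null measurable set is also mu-null; equivalently, for every atom x, if nu({x}) = 0 then mu({x}) = 0.
Checking each atom:
  x1: nu = 0, mu = 0 -> consistent with mu << nu.
  x2: nu = 0, mu = 0 -> consistent with mu << nu.
  x3: nu = 1 > 0 -> no constraint.
  x4: nu = 2 > 0 -> no constraint.
No atom violates the condition. Therefore mu << nu.

yes


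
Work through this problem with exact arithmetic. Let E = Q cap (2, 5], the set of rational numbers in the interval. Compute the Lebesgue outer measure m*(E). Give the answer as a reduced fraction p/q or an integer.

E = Q cap (2, 5] is a subset of Q, which is countable. Enumerate Q = {q_1, q_2, ...}; for any eps > 0, cover q_k by the open interval (q_k - eps/2^(k+1), q_k + eps/2^(k+1)), of length eps/2^k. The total cover length is sum_{k>=1} eps/2^k = eps. Hence m*(E) <= m*(Q) <= eps for every eps > 0, and since outer measure is non-negative, m*(E) = 0.

0


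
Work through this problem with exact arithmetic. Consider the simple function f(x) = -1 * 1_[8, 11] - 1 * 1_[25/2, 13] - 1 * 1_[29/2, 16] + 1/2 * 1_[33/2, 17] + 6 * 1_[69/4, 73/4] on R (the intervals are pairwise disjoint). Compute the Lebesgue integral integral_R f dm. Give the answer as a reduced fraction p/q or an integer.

For a simple function f = sum_i c_i * 1_{A_i} with disjoint A_i,
  integral f dm = sum_i c_i * m(A_i).
Lengths of the A_i:
  m(A_1) = 11 - 8 = 3.
  m(A_2) = 13 - 25/2 = 1/2.
  m(A_3) = 16 - 29/2 = 3/2.
  m(A_4) = 17 - 33/2 = 1/2.
  m(A_5) = 73/4 - 69/4 = 1.
Contributions c_i * m(A_i):
  (-1) * (3) = -3.
  (-1) * (1/2) = -1/2.
  (-1) * (3/2) = -3/2.
  (1/2) * (1/2) = 1/4.
  (6) * (1) = 6.
Total: -3 - 1/2 - 3/2 + 1/4 + 6 = 5/4.

5/4


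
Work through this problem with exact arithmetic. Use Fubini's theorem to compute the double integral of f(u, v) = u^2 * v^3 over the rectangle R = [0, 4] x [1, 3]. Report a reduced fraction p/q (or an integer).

f(u, v) is a tensor product of a function of u and a function of v, and both factors are bounded continuous (hence Lebesgue integrable) on the rectangle, so Fubini's theorem applies:
  integral_R f d(m x m) = (integral_a1^b1 u^2 du) * (integral_a2^b2 v^3 dv).
Inner integral in u: integral_{0}^{4} u^2 du = (4^3 - 0^3)/3
  = 64/3.
Inner integral in v: integral_{1}^{3} v^3 dv = (3^4 - 1^4)/4
  = 20.
Product: (64/3) * (20) = 1280/3.

1280/3


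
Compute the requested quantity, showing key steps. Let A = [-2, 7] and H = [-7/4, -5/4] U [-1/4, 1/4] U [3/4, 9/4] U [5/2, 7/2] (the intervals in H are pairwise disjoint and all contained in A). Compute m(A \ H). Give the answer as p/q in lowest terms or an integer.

The ambient interval has length m(A) = 7 - (-2) = 9.
Since the holes are disjoint and sit inside A, by finite additivity
  m(H) = sum_i (b_i - a_i), and m(A \ H) = m(A) - m(H).
Computing the hole measures:
  m(H_1) = -5/4 - (-7/4) = 1/2.
  m(H_2) = 1/4 - (-1/4) = 1/2.
  m(H_3) = 9/4 - 3/4 = 3/2.
  m(H_4) = 7/2 - 5/2 = 1.
Summed: m(H) = 1/2 + 1/2 + 3/2 + 1 = 7/2.
So m(A \ H) = 9 - 7/2 = 11/2.

11/2


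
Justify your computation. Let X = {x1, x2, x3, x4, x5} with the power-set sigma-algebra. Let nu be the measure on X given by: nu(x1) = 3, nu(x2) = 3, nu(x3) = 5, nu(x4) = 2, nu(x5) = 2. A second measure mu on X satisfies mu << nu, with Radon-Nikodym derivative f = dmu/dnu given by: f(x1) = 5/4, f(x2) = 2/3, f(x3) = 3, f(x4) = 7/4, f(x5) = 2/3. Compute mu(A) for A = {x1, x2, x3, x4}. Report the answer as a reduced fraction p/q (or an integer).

By the defining property of the Radon-Nikodym derivative, for every measurable set A,
  mu(A) = integral_A f dnu.
Since nu is a discrete measure concentrated on the atoms of X, the integral over A reduces to the sum
  mu(A) = sum_{x in A} f(x) * nu({x}).
Computing each term:
  x1: f(x1) * nu(x1) = 5/4 * 3 = 15/4.
  x2: f(x2) * nu(x2) = 2/3 * 3 = 2.
  x3: f(x3) * nu(x3) = 3 * 5 = 15.
  x4: f(x4) * nu(x4) = 7/4 * 2 = 7/2.
Summing: mu(A) = 15/4 + 2 + 15 + 7/2 = 97/4.

97/4


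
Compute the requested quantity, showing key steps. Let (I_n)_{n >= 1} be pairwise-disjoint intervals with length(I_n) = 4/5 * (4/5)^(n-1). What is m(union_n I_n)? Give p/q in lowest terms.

By countable additivity of the Lebesgue measure on pairwise disjoint measurable sets,
  m(union_{n >= 1} I_n) = sum_{n >= 1} m(I_n) = sum_{n >= 1} a * r^(n-1),
  with a = 4/5 and r = 4/5.
Since 0 < r = 4/5 < 1, the geometric series converges:
  sum_{n >= 1} a * r^(n-1) = a / (1 - r).
  = 4/5 / (1 - 4/5)
  = 4/5 / (1/5)
  = 4.

4


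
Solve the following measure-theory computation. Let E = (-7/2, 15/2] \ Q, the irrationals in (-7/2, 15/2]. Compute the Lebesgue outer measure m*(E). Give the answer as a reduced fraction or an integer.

The interval I = (-7/2, 15/2] has m(I) = 15/2 - (-7/2) = 11 (endpoints are measure-zero, so open/closed/half-open agree). Write I = (I cap Q) u (I \ Q). The rationals in I are countable, so m*(I cap Q) = 0 (cover each rational by intervals whose total length is arbitrarily small). By countable subadditivity m*(I) <= m*(I cap Q) + m*(I \ Q), hence m*(I \ Q) >= m(I) = 11. The reverse inequality m*(I \ Q) <= m*(I) = 11 is trivial since (I \ Q) is a subset of I. Therefore m*(I \ Q) = 11.

11


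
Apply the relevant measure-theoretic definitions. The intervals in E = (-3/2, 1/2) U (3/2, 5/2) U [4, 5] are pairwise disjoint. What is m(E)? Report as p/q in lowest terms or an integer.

For pairwise disjoint intervals, m(union_i I_i) = sum_i m(I_i),
and m is invariant under swapping open/closed endpoints (single points have measure 0).
So m(E) = sum_i (b_i - a_i).
  I_1 has length 1/2 - (-3/2) = 2.
  I_2 has length 5/2 - 3/2 = 1.
  I_3 has length 5 - 4 = 1.
Summing:
  m(E) = 2 + 1 + 1 = 4.

4


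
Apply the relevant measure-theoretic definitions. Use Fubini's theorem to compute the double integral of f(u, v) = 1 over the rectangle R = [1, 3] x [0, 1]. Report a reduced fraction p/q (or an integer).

f(u, v) is a tensor product of a function of u and a function of v, and both factors are bounded continuous (hence Lebesgue integrable) on the rectangle, so Fubini's theorem applies:
  integral_R f d(m x m) = (integral_a1^b1 1 du) * (integral_a2^b2 1 dv).
Inner integral in u: integral_{1}^{3} 1 du = (3^1 - 1^1)/1
  = 2.
Inner integral in v: integral_{0}^{1} 1 dv = (1^1 - 0^1)/1
  = 1.
Product: (2) * (1) = 2.

2


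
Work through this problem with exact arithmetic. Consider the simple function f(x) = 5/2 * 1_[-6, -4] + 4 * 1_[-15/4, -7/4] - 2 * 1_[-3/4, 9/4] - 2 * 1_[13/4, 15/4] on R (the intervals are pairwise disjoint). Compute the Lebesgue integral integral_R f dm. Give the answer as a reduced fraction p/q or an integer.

For a simple function f = sum_i c_i * 1_{A_i} with disjoint A_i,
  integral f dm = sum_i c_i * m(A_i).
Lengths of the A_i:
  m(A_1) = -4 - (-6) = 2.
  m(A_2) = -7/4 - (-15/4) = 2.
  m(A_3) = 9/4 - (-3/4) = 3.
  m(A_4) = 15/4 - 13/4 = 1/2.
Contributions c_i * m(A_i):
  (5/2) * (2) = 5.
  (4) * (2) = 8.
  (-2) * (3) = -6.
  (-2) * (1/2) = -1.
Total: 5 + 8 - 6 - 1 = 6.

6


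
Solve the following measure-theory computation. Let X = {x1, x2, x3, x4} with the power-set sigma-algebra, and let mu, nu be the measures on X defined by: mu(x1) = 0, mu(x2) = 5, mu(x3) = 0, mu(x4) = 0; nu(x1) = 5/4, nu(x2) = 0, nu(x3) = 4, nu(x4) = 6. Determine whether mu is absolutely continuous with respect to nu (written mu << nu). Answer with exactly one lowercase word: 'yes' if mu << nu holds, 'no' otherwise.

mu << nu means: every nu-null measurable set is also mu-null; equivalently, for every atom x, if nu({x}) = 0 then mu({x}) = 0.
Checking each atom:
  x1: nu = 5/4 > 0 -> no constraint.
  x2: nu = 0, mu = 5 > 0 -> violates mu << nu.
  x3: nu = 4 > 0 -> no constraint.
  x4: nu = 6 > 0 -> no constraint.
The atom(s) x2 violate the condition (nu = 0 but mu > 0). Therefore mu is NOT absolutely continuous w.r.t. nu.

no


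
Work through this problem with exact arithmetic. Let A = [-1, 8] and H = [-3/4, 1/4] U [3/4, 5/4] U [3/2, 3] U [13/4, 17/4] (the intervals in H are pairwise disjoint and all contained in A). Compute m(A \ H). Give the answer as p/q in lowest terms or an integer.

The ambient interval has length m(A) = 8 - (-1) = 9.
Since the holes are disjoint and sit inside A, by finite additivity
  m(H) = sum_i (b_i - a_i), and m(A \ H) = m(A) - m(H).
Computing the hole measures:
  m(H_1) = 1/4 - (-3/4) = 1.
  m(H_2) = 5/4 - 3/4 = 1/2.
  m(H_3) = 3 - 3/2 = 3/2.
  m(H_4) = 17/4 - 13/4 = 1.
Summed: m(H) = 1 + 1/2 + 3/2 + 1 = 4.
So m(A \ H) = 9 - 4 = 5.

5


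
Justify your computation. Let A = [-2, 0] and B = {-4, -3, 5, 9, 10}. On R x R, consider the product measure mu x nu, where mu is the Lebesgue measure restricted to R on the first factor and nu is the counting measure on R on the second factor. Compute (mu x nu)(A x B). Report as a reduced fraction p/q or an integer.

For a measurable rectangle A x B, the product measure satisfies
  (mu x nu)(A x B) = mu(A) * nu(B).
  mu(A) = 2.
  nu(B) = 5.
  (mu x nu)(A x B) = 2 * 5 = 10.

10


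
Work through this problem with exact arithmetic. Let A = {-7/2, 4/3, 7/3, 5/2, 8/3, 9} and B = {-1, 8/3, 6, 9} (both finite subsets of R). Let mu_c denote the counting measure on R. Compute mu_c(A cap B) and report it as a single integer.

Counting measure on a finite set equals cardinality. mu_c(A cap B) = |A cap B| (elements appearing in both).
Enumerating the elements of A that also lie in B gives 2 element(s).
So mu_c(A cap B) = 2.

2


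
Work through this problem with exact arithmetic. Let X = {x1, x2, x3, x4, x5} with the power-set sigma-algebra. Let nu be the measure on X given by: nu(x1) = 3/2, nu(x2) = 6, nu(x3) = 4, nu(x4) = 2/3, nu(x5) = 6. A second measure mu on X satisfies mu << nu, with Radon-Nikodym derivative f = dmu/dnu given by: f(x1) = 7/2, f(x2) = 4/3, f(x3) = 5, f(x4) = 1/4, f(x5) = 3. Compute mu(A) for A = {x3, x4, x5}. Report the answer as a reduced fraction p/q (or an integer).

By the defining property of the Radon-Nikodym derivative, for every measurable set A,
  mu(A) = integral_A f dnu.
Since nu is a discrete measure concentrated on the atoms of X, the integral over A reduces to the sum
  mu(A) = sum_{x in A} f(x) * nu({x}).
Computing each term:
  x3: f(x3) * nu(x3) = 5 * 4 = 20.
  x4: f(x4) * nu(x4) = 1/4 * 2/3 = 1/6.
  x5: f(x5) * nu(x5) = 3 * 6 = 18.
Summing: mu(A) = 20 + 1/6 + 18 = 229/6.

229/6


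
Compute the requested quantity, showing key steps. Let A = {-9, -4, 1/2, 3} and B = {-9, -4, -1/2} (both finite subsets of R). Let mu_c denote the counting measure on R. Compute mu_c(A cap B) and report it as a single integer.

Counting measure on a finite set equals cardinality. mu_c(A cap B) = |A cap B| (elements appearing in both).
Enumerating the elements of A that also lie in B gives 2 element(s).
So mu_c(A cap B) = 2.

2


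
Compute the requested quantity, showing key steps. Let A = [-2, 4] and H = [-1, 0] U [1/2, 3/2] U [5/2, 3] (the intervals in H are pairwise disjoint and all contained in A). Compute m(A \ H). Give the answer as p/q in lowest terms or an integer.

The ambient interval has length m(A) = 4 - (-2) = 6.
Since the holes are disjoint and sit inside A, by finite additivity
  m(H) = sum_i (b_i - a_i), and m(A \ H) = m(A) - m(H).
Computing the hole measures:
  m(H_1) = 0 - (-1) = 1.
  m(H_2) = 3/2 - 1/2 = 1.
  m(H_3) = 3 - 5/2 = 1/2.
Summed: m(H) = 1 + 1 + 1/2 = 5/2.
So m(A \ H) = 6 - 5/2 = 7/2.

7/2


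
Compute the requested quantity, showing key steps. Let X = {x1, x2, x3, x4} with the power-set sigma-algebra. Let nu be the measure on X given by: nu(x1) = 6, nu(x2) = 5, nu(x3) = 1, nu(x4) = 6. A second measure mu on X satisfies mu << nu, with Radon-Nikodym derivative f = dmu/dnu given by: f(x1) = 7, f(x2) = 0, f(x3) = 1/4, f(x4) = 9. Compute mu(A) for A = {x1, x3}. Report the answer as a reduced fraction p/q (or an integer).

By the defining property of the Radon-Nikodym derivative, for every measurable set A,
  mu(A) = integral_A f dnu.
Since nu is a discrete measure concentrated on the atoms of X, the integral over A reduces to the sum
  mu(A) = sum_{x in A} f(x) * nu({x}).
Computing each term:
  x1: f(x1) * nu(x1) = 7 * 6 = 42.
  x3: f(x3) * nu(x3) = 1/4 * 1 = 1/4.
Summing: mu(A) = 42 + 1/4 = 169/4.

169/4


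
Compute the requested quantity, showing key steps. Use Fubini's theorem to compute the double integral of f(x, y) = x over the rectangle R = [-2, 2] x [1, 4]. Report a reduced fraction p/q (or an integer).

f(x, y) is a tensor product of a function of x and a function of y, and both factors are bounded continuous (hence Lebesgue integrable) on the rectangle, so Fubini's theorem applies:
  integral_R f d(m x m) = (integral_a1^b1 x dx) * (integral_a2^b2 1 dy).
Inner integral in x: integral_{-2}^{2} x dx = (2^2 - (-2)^2)/2
  = 0.
Inner integral in y: integral_{1}^{4} 1 dy = (4^1 - 1^1)/1
  = 3.
Product: (0) * (3) = 0.

0


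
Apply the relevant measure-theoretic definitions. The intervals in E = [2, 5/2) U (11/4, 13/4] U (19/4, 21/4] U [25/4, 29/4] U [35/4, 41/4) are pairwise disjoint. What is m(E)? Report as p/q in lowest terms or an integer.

For pairwise disjoint intervals, m(union_i I_i) = sum_i m(I_i),
and m is invariant under swapping open/closed endpoints (single points have measure 0).
So m(E) = sum_i (b_i - a_i).
  I_1 has length 5/2 - 2 = 1/2.
  I_2 has length 13/4 - 11/4 = 1/2.
  I_3 has length 21/4 - 19/4 = 1/2.
  I_4 has length 29/4 - 25/4 = 1.
  I_5 has length 41/4 - 35/4 = 3/2.
Summing:
  m(E) = 1/2 + 1/2 + 1/2 + 1 + 3/2 = 4.

4


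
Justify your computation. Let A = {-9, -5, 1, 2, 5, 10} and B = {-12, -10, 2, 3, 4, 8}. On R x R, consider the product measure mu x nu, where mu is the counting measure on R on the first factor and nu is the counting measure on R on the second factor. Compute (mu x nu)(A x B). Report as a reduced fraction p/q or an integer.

For a measurable rectangle A x B, the product measure satisfies
  (mu x nu)(A x B) = mu(A) * nu(B).
  mu(A) = 6.
  nu(B) = 6.
  (mu x nu)(A x B) = 6 * 6 = 36.

36


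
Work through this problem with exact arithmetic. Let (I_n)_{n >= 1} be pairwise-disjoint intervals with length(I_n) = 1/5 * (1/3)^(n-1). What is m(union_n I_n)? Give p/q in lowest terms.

By countable additivity of the Lebesgue measure on pairwise disjoint measurable sets,
  m(union_{n >= 1} I_n) = sum_{n >= 1} m(I_n) = sum_{n >= 1} a * r^(n-1),
  with a = 1/5 and r = 1/3.
Since 0 < r = 1/3 < 1, the geometric series converges:
  sum_{n >= 1} a * r^(n-1) = a / (1 - r).
  = 1/5 / (1 - 1/3)
  = 1/5 / (2/3)
  = 3/10.

3/10


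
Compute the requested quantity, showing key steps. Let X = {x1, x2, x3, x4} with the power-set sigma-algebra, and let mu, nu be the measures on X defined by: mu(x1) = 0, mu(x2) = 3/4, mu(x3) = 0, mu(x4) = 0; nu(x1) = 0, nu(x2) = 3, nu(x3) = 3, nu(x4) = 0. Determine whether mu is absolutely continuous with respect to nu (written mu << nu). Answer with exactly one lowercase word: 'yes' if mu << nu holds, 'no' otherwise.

mu << nu means: every nu-null measurable set is also mu-null; equivalently, for every atom x, if nu({x}) = 0 then mu({x}) = 0.
Checking each atom:
  x1: nu = 0, mu = 0 -> consistent with mu << nu.
  x2: nu = 3 > 0 -> no constraint.
  x3: nu = 3 > 0 -> no constraint.
  x4: nu = 0, mu = 0 -> consistent with mu << nu.
No atom violates the condition. Therefore mu << nu.

yes


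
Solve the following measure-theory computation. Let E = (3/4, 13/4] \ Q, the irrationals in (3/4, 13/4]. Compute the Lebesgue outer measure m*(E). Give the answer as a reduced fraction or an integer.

The interval I = (3/4, 13/4] has m(I) = 13/4 - 3/4 = 5/2 (endpoints are measure-zero, so open/closed/half-open agree). Write I = (I cap Q) u (I \ Q). The rationals in I are countable, so m*(I cap Q) = 0 (cover each rational by intervals whose total length is arbitrarily small). By countable subadditivity m*(I) <= m*(I cap Q) + m*(I \ Q), hence m*(I \ Q) >= m(I) = 5/2. The reverse inequality m*(I \ Q) <= m*(I) = 5/2 is trivial since (I \ Q) is a subset of I. Therefore m*(I \ Q) = 5/2.

5/2


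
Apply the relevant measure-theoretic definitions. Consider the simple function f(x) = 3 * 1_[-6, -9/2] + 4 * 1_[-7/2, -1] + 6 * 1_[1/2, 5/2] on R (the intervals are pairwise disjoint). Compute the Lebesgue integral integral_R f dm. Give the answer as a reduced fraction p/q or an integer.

For a simple function f = sum_i c_i * 1_{A_i} with disjoint A_i,
  integral f dm = sum_i c_i * m(A_i).
Lengths of the A_i:
  m(A_1) = -9/2 - (-6) = 3/2.
  m(A_2) = -1 - (-7/2) = 5/2.
  m(A_3) = 5/2 - 1/2 = 2.
Contributions c_i * m(A_i):
  (3) * (3/2) = 9/2.
  (4) * (5/2) = 10.
  (6) * (2) = 12.
Total: 9/2 + 10 + 12 = 53/2.

53/2


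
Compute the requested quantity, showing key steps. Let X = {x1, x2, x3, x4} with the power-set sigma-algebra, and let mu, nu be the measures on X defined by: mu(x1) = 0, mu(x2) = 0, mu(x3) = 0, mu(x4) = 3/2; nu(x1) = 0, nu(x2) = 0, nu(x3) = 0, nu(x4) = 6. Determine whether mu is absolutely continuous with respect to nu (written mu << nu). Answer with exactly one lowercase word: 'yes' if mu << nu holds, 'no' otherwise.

mu << nu means: every nu-null measurable set is also mu-null; equivalently, for every atom x, if nu({x}) = 0 then mu({x}) = 0.
Checking each atom:
  x1: nu = 0, mu = 0 -> consistent with mu << nu.
  x2: nu = 0, mu = 0 -> consistent with mu << nu.
  x3: nu = 0, mu = 0 -> consistent with mu << nu.
  x4: nu = 6 > 0 -> no constraint.
No atom violates the condition. Therefore mu << nu.

yes


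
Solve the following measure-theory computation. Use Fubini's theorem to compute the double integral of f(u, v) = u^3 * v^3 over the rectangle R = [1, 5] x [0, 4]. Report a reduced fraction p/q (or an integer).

f(u, v) is a tensor product of a function of u and a function of v, and both factors are bounded continuous (hence Lebesgue integrable) on the rectangle, so Fubini's theorem applies:
  integral_R f d(m x m) = (integral_a1^b1 u^3 du) * (integral_a2^b2 v^3 dv).
Inner integral in u: integral_{1}^{5} u^3 du = (5^4 - 1^4)/4
  = 156.
Inner integral in v: integral_{0}^{4} v^3 dv = (4^4 - 0^4)/4
  = 64.
Product: (156) * (64) = 9984.

9984


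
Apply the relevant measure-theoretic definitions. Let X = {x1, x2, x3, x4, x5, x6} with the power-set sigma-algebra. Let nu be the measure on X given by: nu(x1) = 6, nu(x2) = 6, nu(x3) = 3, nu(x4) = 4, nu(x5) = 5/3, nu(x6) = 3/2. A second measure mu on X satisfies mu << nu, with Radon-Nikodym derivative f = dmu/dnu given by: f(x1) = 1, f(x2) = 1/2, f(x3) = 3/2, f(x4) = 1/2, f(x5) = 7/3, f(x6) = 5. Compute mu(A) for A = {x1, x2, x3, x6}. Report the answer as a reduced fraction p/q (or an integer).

By the defining property of the Radon-Nikodym derivative, for every measurable set A,
  mu(A) = integral_A f dnu.
Since nu is a discrete measure concentrated on the atoms of X, the integral over A reduces to the sum
  mu(A) = sum_{x in A} f(x) * nu({x}).
Computing each term:
  x1: f(x1) * nu(x1) = 1 * 6 = 6.
  x2: f(x2) * nu(x2) = 1/2 * 6 = 3.
  x3: f(x3) * nu(x3) = 3/2 * 3 = 9/2.
  x6: f(x6) * nu(x6) = 5 * 3/2 = 15/2.
Summing: mu(A) = 6 + 3 + 9/2 + 15/2 = 21.

21
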